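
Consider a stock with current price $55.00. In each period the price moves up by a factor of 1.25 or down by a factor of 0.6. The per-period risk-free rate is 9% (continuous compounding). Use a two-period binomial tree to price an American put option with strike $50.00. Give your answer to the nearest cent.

Risk-neutral probability p = (e^0.09 − 0.6)/(1.25 − 0.6) = 0.4942/0.6500 = 0.7603
Terminal stock prices: S_uu = 85.94, S_ud = 41.25, S_dd = 19.8
Terminal payoffs (K − S): max(-35.94, 0) = 0, max(8.75, 0) = 8.75, max(30.2, 0) = 30.2
Node u (S = 68.75): continuation = e^(−0.09)·[0.7603·0.0000 + 0.2397·8.7500] = 1.9171; exercise value = 0.0000 ≤ continuation, so V_u = 1.9171
Node d (S = 33): continuation = e^(−0.09)·[0.7603·8.7500 + 0.2397·30.2000] = 12.6966; exercise value = 17.0000 > continuation, so V_d = 17.0000 (exercise)
Node 0 (S = 55): continuation = e^(−0.09)·[0.7603·1.9171 + 0.2397·17.0000] = 5.0567; exercise value = 0.0000 ≤ continuation, so V_0 = 5.0567

$5.06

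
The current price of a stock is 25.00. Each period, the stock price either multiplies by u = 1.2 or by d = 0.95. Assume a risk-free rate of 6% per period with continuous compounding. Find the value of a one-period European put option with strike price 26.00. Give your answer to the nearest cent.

Risk-neutral probability p = (e^0.06 − 0.95)/(1.2 − 0.95) = 0.1118/0.2500 = 0.4473
Terminal stock prices: S_u = 30, S_d = 23.75
Terminal payoffs (K − S): max(-4, 0) = 0, max(2.25, 0) = 2.25
Node 0 (S = 25): V_0 = e^(−0.06)·[0.4473·0.0000 + 0.5527·2.2500] = 1.1711

1.17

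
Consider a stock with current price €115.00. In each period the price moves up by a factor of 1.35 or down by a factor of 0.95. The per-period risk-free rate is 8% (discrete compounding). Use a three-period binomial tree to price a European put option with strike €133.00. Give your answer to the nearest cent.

Risk-neutral probability p = (1 + 0.08 − 0.95)/(1.35 − 0.95) = 0.1300/0.4000 = 0.3250
Terminal stock prices: S_uuu = 282.9, S_uud = 199.1, S_udd = 140.1, S_ddd = 98.6
Terminal payoffs (K − S): max(-149.9, 0) = 0, max(-66.11, 0) = 0, max(-7.113, 0) = 0, max(34.4, 0) = 34.4
Node uu (S = 209.6): V_uu = 1/1.08·[0.3250·0.0000 + 0.6750·0.0000] = 0.0000
Node ud (S = 147.5): V_ud = 1/1.08·[0.3250·0.0000 + 0.6750·0.0000] = 0.0000
Node dd (S = 103.8): V_dd = 1/1.08·[0.3250·0.0000 + 0.6750·34.4019] = 21.5012
Node u (S = 155.2): V_u = 1/1.08·[0.3250·0.0000 + 0.6750·0.0000] = 0.0000
Node d (S = 109.2): V_d = 1/1.08·[0.3250·0.0000 + 0.6750·21.5012] = 13.4382
Node 0 (S = 115): V_0 = 1/1.08·[0.3250·0.0000 + 0.6750·13.4382] = 8.3989

€8.40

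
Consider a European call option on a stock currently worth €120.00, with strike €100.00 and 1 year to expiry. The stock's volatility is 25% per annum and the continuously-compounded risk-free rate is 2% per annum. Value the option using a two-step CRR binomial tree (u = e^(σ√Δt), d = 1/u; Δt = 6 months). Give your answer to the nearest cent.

CRR parameters: u = e^(σ√Δt) = e^(0.25·√0.5) = 1.1934, d = 1/u = 0.8380
Per-period rate: rΔt = 0.02·0.5 = 0.01, so R = e^0.01 = 1.0101
Risk-neutral probability p = (e^0.01 − 0.8380)/(1.1934 − 0.8380) = 0.1721/0.3554 = 0.4842
Terminal stock prices: S_uu = 170.9, S_ud = 120, S_dd = 84.26
Terminal payoffs (S − K): max(70.89, 0) = 70.89, max(20, 0) = 20, max(-15.74, 0) = 0
Node u (S = 143.2): V_u = e^(−0.01)·[0.4842·70.8943 + 0.5158·20.0000] = 44.1988
Node d (S = 100.6): V_d = e^(−0.01)·[0.4842·20.0000 + 0.5158·0.0000] = 9.5876
Node 0 (S = 120): V_0 = e^(−0.01)·[0.4842·44.1988 + 0.5158·9.5876] = 26.0842

€26.08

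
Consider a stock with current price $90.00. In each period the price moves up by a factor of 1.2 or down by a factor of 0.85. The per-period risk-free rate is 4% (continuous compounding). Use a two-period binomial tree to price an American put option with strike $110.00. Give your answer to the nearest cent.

$20.00

Risk-neutral probability p = (e^0.04 − 0.85)/(1.2 − 0.85) = 0.1908/0.3500 = 0.5452
Terminal stock prices: S_uu = 129.6, S_ud = 91.8, S_dd = 65.02
Terminal payoffs (K − S): max(-19.6, 0) = 0, max(18.2, 0) = 18.2, max(44.98, 0) = 44.98
Node u (S = 108): continuation = e^(−0.04)·[0.5452·0.0000 + 0.4548·18.2000] = 7.9533; exercise value = 2.0000 ≤ continuation, so V_u = 7.9533
Node d (S = 76.5): continuation = e^(−0.04)·[0.5452·18.2000 + 0.4548·44.9750] = 29.1868; exercise value = 33.5000 > continuation, so V_d = 33.5000 (exercise)
Node 0 (S = 90): continuation = e^(−0.04)·[0.5452·7.9533 + 0.4548·33.5000] = 18.8051; exercise value = 20.0000 > continuation, so V_0 = 20.0000 (exercise)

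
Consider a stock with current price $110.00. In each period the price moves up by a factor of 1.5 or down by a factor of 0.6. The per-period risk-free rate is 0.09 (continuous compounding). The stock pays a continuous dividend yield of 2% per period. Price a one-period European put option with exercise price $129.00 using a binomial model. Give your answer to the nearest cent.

Per-period risk-free factor R = e^0.09 = 1.0942; dividend-adjusted growth = e^(0.09−0.02) = 1.0725.
Risk-neutral probability p = (1.0725 − 0.6)/(1.5 − 0.6) = 0.4725/0.9000 = 0.5250
Terminal stock prices: S_u = 165, S_d = 66
Terminal payoffs (K − S): max(-36, 0) = 0, max(63, 0) = 63
Node 0 (S = 110): V_0 = e^(−0.09)·[0.5250·0.0000 + 0.4750·63.0000] = 27.3489

$27.35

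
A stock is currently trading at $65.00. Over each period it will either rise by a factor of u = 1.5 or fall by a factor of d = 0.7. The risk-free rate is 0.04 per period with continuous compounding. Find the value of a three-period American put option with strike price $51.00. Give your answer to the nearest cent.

$6.63

Risk-neutral probability p = (e^0.04 − 0.7)/(1.5 − 0.7) = 0.3408/0.8000 = 0.4260
Terminal stock prices: S_uuu = 219.4, S_uud = 102.4, S_udd = 47.77, S_ddd = 22.29
Terminal payoffs (K − S): max(-168.4, 0) = 0, max(-51.38, 0) = 0, max(3.225, 0) = 3.225, max(28.71, 0) = 28.71
Node uu (S = 146.2): continuation = e^(−0.04)·[0.4260·0.0000 + 0.5740·0.0000] = 0.0000; exercise value = 0.0000 ≤ continuation, so V_uu = 0.0000
Node ud (S = 68.25): continuation = e^(−0.04)·[0.4260·0.0000 + 0.5740·3.2250] = 1.7785; exercise value = 0.0000 ≤ continuation, so V_ud = 1.7785
Node dd (S = 31.85): continuation = e^(−0.04)·[0.4260·3.2250 + 0.5740·28.7050] = 17.1503; exercise value = 19.1500 > continuation, so V_dd = 19.1500 (exercise)
Node u (S = 97.5): continuation = e^(−0.04)·[0.4260·0.0000 + 0.5740·1.7785] = 0.9808; exercise value = 0.0000 ≤ continuation, so V_u = 0.9808
Node d (S = 45.5): continuation = e^(−0.04)·[0.4260·1.7785 + 0.5740·19.1500] = 11.2888; exercise value = 5.5000 ≤ continuation, so V_d = 11.2888
Node 0 (S = 65): continuation = e^(−0.04)·[0.4260·0.9808 + 0.5740·11.2888] = 6.6270; exercise value = 0.0000 ≤ continuation, so V_0 = 6.6270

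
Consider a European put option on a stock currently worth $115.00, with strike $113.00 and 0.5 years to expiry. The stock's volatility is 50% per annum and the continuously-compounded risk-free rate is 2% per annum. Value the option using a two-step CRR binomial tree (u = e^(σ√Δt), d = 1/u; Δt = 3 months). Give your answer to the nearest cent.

CRR parameters: u = e^(σ√Δt) = e^(0.5·√0.25) = 1.2840, d = 1/u = 0.7788
Per-period rate: rΔt = 0.02·0.25 = 0.005, so R = e^0.005 = 1.0050
Risk-neutral probability p = (e^0.005 − 0.7788)/(1.2840 − 0.7788) = 0.2262/0.5052 = 0.4477
Terminal stock prices: S_uu = 189.6, S_ud = 115, S_dd = 69.75
Terminal payoffs (K − S): max(-76.6, 0) = 0, max(-2, 0) = 0, max(43.25, 0) = 43.25
Node u (S = 147.7): V_u = e^(−0.005)·[0.4477·0.0000 + 0.5523·0.0000] = 0.0000
Node d (S = 89.56): V_d = e^(−0.005)·[0.4477·0.0000 + 0.5523·43.2490] = 23.7653
Node 0 (S = 115): V_0 = e^(−0.005)·[0.4477·0.0000 + 0.5523·23.7653] = 13.0591

$13.06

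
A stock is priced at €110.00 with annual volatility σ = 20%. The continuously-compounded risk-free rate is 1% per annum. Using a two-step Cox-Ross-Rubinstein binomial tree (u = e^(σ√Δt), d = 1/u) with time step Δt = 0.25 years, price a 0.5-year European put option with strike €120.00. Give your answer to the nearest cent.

€12.80

CRR parameters: u = e^(σ√Δt) = e^(0.2·√0.25) = 1.1052, d = 1/u = 0.9048
Per-period rate: rΔt = 0.01·0.25 = 0.0025, so R = e^0.0025 = 1.0025
Risk-neutral probability p = (e^0.0025 − 0.9048)/(1.1052 − 0.9048) = 0.0977/0.2003 = 0.4875
Terminal stock prices: S_uu = 134.4, S_ud = 110, S_dd = 90.06
Terminal payoffs (K − S): max(-14.35, 0) = 0, max(10, 0) = 10, max(29.94, 0) = 29.94
Node u (S = 121.6): V_u = e^(−0.0025)·[0.4875·0.0000 + 0.5125·10.0000] = 5.1120
Node d (S = 99.53): V_d = e^(−0.0025)·[0.4875·10.0000 + 0.5125·29.9396] = 20.1683
Node 0 (S = 110): V_0 = e^(−0.0025)·[0.4875·5.1120 + 0.5125·20.1683] = 12.7961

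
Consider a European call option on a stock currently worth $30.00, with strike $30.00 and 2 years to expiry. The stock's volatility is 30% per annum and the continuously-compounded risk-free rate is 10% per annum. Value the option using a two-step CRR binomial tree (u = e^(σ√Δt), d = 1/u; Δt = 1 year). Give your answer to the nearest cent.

$7.23

CRR parameters: u = e^(σ√Δt) = e^(0.3·√1) = 1.3499, d = 1/u = 0.7408
Per-period rate: rΔt = 0.1·1 = 0.1, so R = e^0.1 = 1.1052
Risk-neutral probability p = (e^0.1 − 0.7408)/(1.3499 − 0.7408) = 0.3644/0.6090 = 0.5982
Terminal stock prices: S_uu = 54.66, S_ud = 30, S_dd = 16.46
Terminal payoffs (S − K): max(24.66, 0) = 24.66, max(0, 0) = 0, max(-13.54, 0) = 0
Node u (S = 40.5): V_u = e^(−0.1)·[0.5982·24.6636 + 0.4018·0.0000] = 13.3506
Node d (S = 22.22): V_d = e^(−0.1)·[0.5982·0.0000 + 0.4018·0.0000] = 0.0000
Node 0 (S = 30): V_0 = e^(−0.1)·[0.5982·13.3506 + 0.4018·0.0000] = 7.2268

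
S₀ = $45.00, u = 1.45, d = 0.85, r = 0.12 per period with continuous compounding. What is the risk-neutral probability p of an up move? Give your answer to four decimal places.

p = 0.4625

Risk-neutral probability p = (e^0.12 − 0.85)/(1.45 − 0.85) = 0.2775/0.6000 = 0.4625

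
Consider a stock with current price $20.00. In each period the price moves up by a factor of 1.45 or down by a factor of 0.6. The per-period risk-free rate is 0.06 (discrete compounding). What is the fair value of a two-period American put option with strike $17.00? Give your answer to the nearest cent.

Risk-neutral probability p = (1 + 0.06 − 0.6)/(1.45 − 0.6) = 0.4600/0.8500 = 0.5412
Terminal stock prices: S_uu = 42.05, S_ud = 17.4, S_dd = 7.2
Terminal payoffs (K − S): max(-25.05, 0) = 0, max(-0.4, 0) = 0, max(9.8, 0) = 9.8
Node u (S = 29): continuation = 1/1.06·[0.5412·0.0000 + 0.4588·0.0000] = 0.0000; exercise value = 0.0000 ≤ continuation, so V_u = 0.0000
Node d (S = 12): continuation = 1/1.06·[0.5412·0.0000 + 0.4588·9.8000] = 4.2420; exercise value = 5.0000 > continuation, so V_d = 5.0000 (exercise)
Node 0 (S = 20): continuation = 1/1.06·[0.5412·0.0000 + 0.4588·5.0000] = 2.1643; exercise value = 0.0000 ≤ continuation, so V_0 = 2.1643

$2.16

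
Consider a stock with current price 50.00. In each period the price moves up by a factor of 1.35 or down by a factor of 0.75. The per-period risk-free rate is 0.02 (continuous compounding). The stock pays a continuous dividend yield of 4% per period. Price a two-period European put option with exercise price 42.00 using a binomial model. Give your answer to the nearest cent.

5.06

Per-period risk-free factor R = e^0.02 = 1.0202; dividend-adjusted growth = e^(0.02−0.04) = 0.9802.
Risk-neutral probability p = (0.9802 − 0.75)/(1.35 − 0.75) = 0.2302/0.6000 = 0.3837
Terminal stock prices: S_uu = 91.13, S_ud = 50.62, S_dd = 28.12
Terminal payoffs (K − S): max(-49.13, 0) = 0, max(-8.625, 0) = 0, max(13.88, 0) = 13.88
Node u (S = 67.5): V_u = e^(−0.02)·[0.3837·0.0000 + 0.6163·0.0000] = 0.0000
Node d (S = 37.5): V_d = e^(−0.02)·[0.3837·0.0000 + 0.6163·13.8750] = 8.3823
Node 0 (S = 50): V_0 = e^(−0.02)·[0.3837·0.0000 + 0.6163·8.3823] = 5.0640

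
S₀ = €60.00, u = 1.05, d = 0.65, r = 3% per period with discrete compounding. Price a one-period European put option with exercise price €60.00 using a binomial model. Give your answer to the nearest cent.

€1.02

Risk-neutral probability p = (1 + 0.03 − 0.65)/(1.05 − 0.65) = 0.3800/0.4000 = 0.9500
Terminal stock prices: S_u = 63, S_d = 39
Terminal payoffs (K − S): max(-3, 0) = 0, max(21, 0) = 21
Node 0 (S = 60): V_0 = 1/1.03·[0.9500·0.0000 + 0.0500·21.0000] = 1.0194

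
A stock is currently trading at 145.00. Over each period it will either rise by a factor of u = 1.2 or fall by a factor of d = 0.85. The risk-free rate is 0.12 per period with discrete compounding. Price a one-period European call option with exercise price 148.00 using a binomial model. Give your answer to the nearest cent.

Risk-neutral probability p = (1 + 0.12 − 0.85)/(1.2 − 0.85) = 0.2700/0.3500 = 0.7714
Terminal stock prices: S_u = 174, S_d = 123.2
Terminal payoffs (S − K): max(26, 0) = 26, max(-24.75, 0) = 0
Node 0 (S = 145): V_0 = 1/1.12·[0.7714·26.0000 + 0.2286·0.0000] = 17.9082

17.91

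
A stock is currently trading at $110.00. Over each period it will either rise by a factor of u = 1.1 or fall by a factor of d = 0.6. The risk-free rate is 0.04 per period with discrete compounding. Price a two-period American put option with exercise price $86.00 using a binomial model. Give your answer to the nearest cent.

$3.62

Risk-neutral probability p = (1 + 0.04 − 0.6)/(1.1 − 0.6) = 0.4400/0.5000 = 0.8800
Terminal stock prices: S_uu = 133.1, S_ud = 72.6, S_dd = 39.6
Terminal payoffs (K − S): max(-47.1, 0) = 0, max(13.4, 0) = 13.4, max(46.4, 0) = 46.4
Node u (S = 121): continuation = 1/1.04·[0.8800·0.0000 + 0.1200·13.4000] = 1.5462; exercise value = 0.0000 ≤ continuation, so V_u = 1.5462
Node d (S = 66): continuation = 1/1.04·[0.8800·13.4000 + 0.1200·46.4000] = 16.6923; exercise value = 20.0000 > continuation, so V_d = 20.0000 (exercise)
Node 0 (S = 110): continuation = 1/1.04·[0.8800·1.5462 + 0.1200·20.0000] = 3.6160; exercise value = 0.0000 ≤ continuation, so V_0 = 3.6160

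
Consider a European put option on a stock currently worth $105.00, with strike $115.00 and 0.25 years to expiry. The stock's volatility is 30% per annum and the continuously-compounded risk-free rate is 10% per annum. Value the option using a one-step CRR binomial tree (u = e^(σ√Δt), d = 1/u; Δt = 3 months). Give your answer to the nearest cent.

$10.89

CRR parameters: u = e^(σ√Δt) = e^(0.3·√0.25) = 1.1618, d = 1/u = 0.8607
Per-period rate: rΔt = 0.1·0.25 = 0.025, so R = e^0.025 = 1.0253
Risk-neutral probability p = (e^0.025 − 0.8607)/(1.1618 − 0.8607) = 0.1646/0.3011 = 0.5466
Terminal stock prices: S_u = 122, S_d = 90.37
Terminal payoffs (K − S): max(-6.993, 0) = 0, max(24.63, 0) = 24.63
Node 0 (S = 105): V_0 = e^(−0.025)·[0.5466·0.0000 + 0.4534·24.6257] = 10.8887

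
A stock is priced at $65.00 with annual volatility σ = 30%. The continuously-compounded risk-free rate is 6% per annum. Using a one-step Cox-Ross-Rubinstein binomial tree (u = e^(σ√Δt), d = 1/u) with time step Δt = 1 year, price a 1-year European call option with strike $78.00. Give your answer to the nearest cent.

CRR parameters: u = e^(σ√Δt) = e^(0.3·√1) = 1.3499, d = 1/u = 0.7408
Per-period rate: rΔt = 0.06·1 = 0.06, so R = e^0.06 = 1.0618
Risk-neutral probability p = (e^0.06 − 0.7408)/(1.3499 − 0.7408) = 0.3210/0.6090 = 0.5271
Terminal stock prices: S_u = 87.74, S_d = 48.15
Terminal payoffs (S − K): max(9.741, 0) = 9.741, max(-29.85, 0) = 0
Node 0 (S = 65): V_0 = e^(−0.06)·[0.5271·9.7408 + 0.4729·0.0000] = 4.8353

$4.84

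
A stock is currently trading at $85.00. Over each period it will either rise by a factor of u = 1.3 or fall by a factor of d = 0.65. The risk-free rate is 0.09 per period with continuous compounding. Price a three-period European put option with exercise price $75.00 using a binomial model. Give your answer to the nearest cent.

Risk-neutral probability p = (e^0.09 − 0.65)/(1.3 − 0.65) = 0.4442/0.6500 = 0.6833
Terminal stock prices: S_uuu = 186.7, S_uud = 93.37, S_udd = 46.69, S_ddd = 23.34
Terminal payoffs (K − S): max(-111.7, 0) = 0, max(-18.37, 0) = 0, max(28.31, 0) = 28.31, max(51.66, 0) = 51.66
Node uu (S = 143.7): V_uu = e^(−0.09)·[0.6833·0.0000 + 0.3167·0.0000] = 0.0000
Node ud (S = 71.83): V_ud = e^(−0.09)·[0.6833·0.0000 + 0.3167·28.3137] = 8.1940
Node dd (S = 35.91): V_dd = e^(−0.09)·[0.6833·28.3137 + 0.3167·51.6569] = 32.6323
Node u (S = 110.5): V_u = e^(−0.09)·[0.6833·0.0000 + 0.3167·8.1940] = 2.3714
Node d (S = 55.25): V_d = e^(−0.09)·[0.6833·8.1940 + 0.3167·32.6323] = 14.5612
Node 0 (S = 85): V_0 = e^(−0.09)·[0.6833·2.3714 + 0.3167·14.5612] = 5.6950

$5.70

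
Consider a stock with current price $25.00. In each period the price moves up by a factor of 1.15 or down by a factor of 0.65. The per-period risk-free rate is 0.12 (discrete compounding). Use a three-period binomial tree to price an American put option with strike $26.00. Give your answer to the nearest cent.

$1.02

Risk-neutral probability p = (1 + 0.12 − 0.65)/(1.15 − 0.65) = 0.4700/0.5000 = 0.9400
Terminal stock prices: S_uuu = 38.02, S_uud = 21.49, S_udd = 12.15, S_ddd = 6.866
Terminal payoffs (K − S): max(-12.02, 0) = 0, max(4.509, 0) = 4.509, max(13.85, 0) = 13.85, max(19.13, 0) = 19.13
Node uu (S = 33.06): continuation = 1/1.12·[0.9400·0.0000 + 0.0600·4.5094] = 0.2416; exercise value = 0.0000 ≤ continuation, so V_uu = 0.2416
Node ud (S = 18.69): continuation = 1/1.12·[0.9400·4.5094 + 0.0600·13.8531] = 4.5268; exercise value = 7.3125 > continuation, so V_ud = 7.3125 (exercise)
Node dd (S = 10.56): continuation = 1/1.12·[0.9400·13.8531 + 0.0600·19.1344] = 12.6518; exercise value = 15.4375 > continuation, so V_dd = 15.4375 (exercise)
Node u (S = 28.75): continuation = 1/1.12·[0.9400·0.2416 + 0.0600·7.3125] = 0.5945; exercise value = 0.0000 ≤ continuation, so V_u = 0.5945
Node d (S = 16.25): continuation = 1/1.12·[0.9400·7.3125 + 0.0600·15.4375] = 6.9643; exercise value = 9.7500 > continuation, so V_d = 9.7500 (exercise)
Node 0 (S = 25): continuation = 1/1.12·[0.9400·0.5945 + 0.0600·9.7500] = 1.0213; exercise value = 1.0000 ≤ continuation, so V_0 = 1.0213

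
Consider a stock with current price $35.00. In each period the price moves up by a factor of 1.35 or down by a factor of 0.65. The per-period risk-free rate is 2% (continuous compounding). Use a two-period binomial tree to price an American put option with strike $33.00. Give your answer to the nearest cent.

$5.28

Risk-neutral probability p = (e^0.02 − 0.65)/(1.35 − 0.65) = 0.3702/0.7000 = 0.5289
Terminal stock prices: S_uu = 63.79, S_ud = 30.71, S_dd = 14.79
Terminal payoffs (K − S): max(-30.79, 0) = 0, max(2.287, 0) = 2.287, max(18.21, 0) = 18.21
Node u (S = 47.25): continuation = e^(−0.02)·[0.5289·0.0000 + 0.4711·2.2875] = 1.0564; exercise value = 0.0000 ≤ continuation, so V_u = 1.0564
Node d (S = 22.75): continuation = e^(−0.02)·[0.5289·2.2875 + 0.4711·18.2125] = 9.5966; exercise value = 10.2500 > continuation, so V_d = 10.2500 (exercise)
Node 0 (S = 35): continuation = e^(−0.02)·[0.5289·1.0564 + 0.4711·10.2500] = 5.2812; exercise value = 0.0000 ≤ continuation, so V_0 = 5.2812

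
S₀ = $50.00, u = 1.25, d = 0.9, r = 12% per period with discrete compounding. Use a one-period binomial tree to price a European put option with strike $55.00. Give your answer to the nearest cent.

$3.32

Risk-neutral probability p = (1 + 0.12 − 0.9)/(1.25 − 0.9) = 0.2200/0.3500 = 0.6286
Terminal stock prices: S_u = 62.5, S_d = 45
Terminal payoffs (K − S): max(-7.5, 0) = 0, max(10, 0) = 10
Node 0 (S = 50): V_0 = 1/1.12·[0.6286·0.0000 + 0.3714·10.0000] = 3.3163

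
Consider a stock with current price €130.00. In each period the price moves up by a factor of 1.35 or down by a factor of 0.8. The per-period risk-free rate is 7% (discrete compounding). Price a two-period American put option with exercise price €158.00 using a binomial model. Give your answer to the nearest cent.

Risk-neutral probability p = (1 + 0.07 − 0.8)/(1.35 − 0.8) = 0.2700/0.5500 = 0.4909
Terminal stock prices: S_uu = 236.9, S_ud = 140.4, S_dd = 83.2
Terminal payoffs (K − S): max(-78.93, 0) = 0, max(17.6, 0) = 17.6, max(74.8, 0) = 74.8
Node u (S = 175.5): continuation = 1/1.07·[0.4909·0.0000 + 0.5091·17.6000] = 8.3738; exercise value = 0.0000 ≤ continuation, so V_u = 8.3738
Node d (S = 104): continuation = 1/1.07·[0.4909·17.6000 + 0.5091·74.8000] = 43.6636; exercise value = 54.0000 > continuation, so V_d = 54.0000 (exercise)
Node 0 (S = 130): continuation = 1/1.07·[0.4909·8.3738 + 0.5091·54.0000] = 29.5343; exercise value = 28.0000 ≤ continuation, so V_0 = 29.5343

€29.53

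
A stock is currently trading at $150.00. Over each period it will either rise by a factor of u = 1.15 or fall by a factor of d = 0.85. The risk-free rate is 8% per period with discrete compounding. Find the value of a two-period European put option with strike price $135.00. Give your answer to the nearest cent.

Risk-neutral probability p = (1 + 0.08 − 0.85)/(1.15 − 0.85) = 0.2300/0.3000 = 0.7667
Terminal stock prices: S_uu = 198.4, S_ud = 146.6, S_dd = 108.4
Terminal payoffs (K − S): max(-63.37, 0) = 0, max(-11.62, 0) = 0, max(26.63, 0) = 26.63
Node u (S = 172.5): V_u = 1/1.08·[0.7667·0.0000 + 0.2333·0.0000] = 0.0000
Node d (S = 127.5): V_d = 1/1.08·[0.7667·0.0000 + 0.2333·26.6250] = 5.7523
Node 0 (S = 150): V_0 = 1/1.08·[0.7667·0.0000 + 0.2333·5.7523] = 1.2428

$1.24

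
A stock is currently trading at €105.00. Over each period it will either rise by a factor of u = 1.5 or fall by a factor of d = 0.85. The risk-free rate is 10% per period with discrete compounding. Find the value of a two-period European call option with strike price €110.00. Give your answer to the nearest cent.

€24.78

Risk-neutral probability p = (1 + 0.1 − 0.85)/(1.5 − 0.85) = 0.2500/0.6500 = 0.3846
Terminal stock prices: S_uu = 236.2, S_ud = 133.9, S_dd = 75.86
Terminal payoffs (S − K): max(126.2, 0) = 126.2, max(23.88, 0) = 23.88, max(-34.14, 0) = 0
Node u (S = 157.5): V_u = 1/1.1·[0.3846·126.2500 + 0.6154·23.8750] = 57.5000
Node d (S = 89.25): V_d = 1/1.1·[0.3846·23.8750 + 0.6154·0.0000] = 8.3479
Node 0 (S = 105): V_0 = 1/1.1·[0.3846·57.5000 + 0.6154·8.3479] = 24.7751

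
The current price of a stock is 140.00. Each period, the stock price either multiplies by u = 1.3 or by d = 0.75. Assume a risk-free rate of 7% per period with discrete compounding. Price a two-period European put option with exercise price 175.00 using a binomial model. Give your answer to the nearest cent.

31.07

Risk-neutral probability p = (1 + 0.07 − 0.75)/(1.3 − 0.75) = 0.3200/0.5500 = 0.5818
Terminal stock prices: S_uu = 236.6, S_ud = 136.5, S_dd = 78.75
Terminal payoffs (K − S): max(-61.6, 0) = 0, max(38.5, 0) = 38.5, max(96.25, 0) = 96.25
Node u (S = 182): V_u = 1/1.07·[0.5818·0.0000 + 0.4182·38.5000] = 15.0467
Node d (S = 105): V_d = 1/1.07·[0.5818·38.5000 + 0.4182·96.2500] = 58.5514
Node 0 (S = 140): V_0 = 1/1.07·[0.5818·15.0467 + 0.4182·58.5514] = 31.0650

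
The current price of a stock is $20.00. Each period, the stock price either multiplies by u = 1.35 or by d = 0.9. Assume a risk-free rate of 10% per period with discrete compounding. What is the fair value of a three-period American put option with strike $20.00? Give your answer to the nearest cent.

Risk-neutral probability p = (1 + 0.1 − 0.9)/(1.35 − 0.9) = 0.2000/0.4500 = 0.4444
Terminal stock prices: S_uuu = 49.21, S_uud = 32.81, S_udd = 21.87, S_ddd = 14.58
Terminal payoffs (K − S): max(-29.21, 0) = 0, max(-12.81, 0) = 0, max(-1.87, 0) = 0, max(5.42, 0) = 5.42
Node uu (S = 36.45): continuation = 1/1.1·[0.4444·0.0000 + 0.5556·0.0000] = 0.0000; exercise value = 0.0000 ≤ continuation, so V_uu = 0.0000
Node ud (S = 24.3): continuation = 1/1.1·[0.4444·0.0000 + 0.5556·0.0000] = 0.0000; exercise value = 0.0000 ≤ continuation, so V_ud = 0.0000
Node dd (S = 16.2): continuation = 1/1.1·[0.4444·0.0000 + 0.5556·5.4200] = 2.7374; exercise value = 3.8000 > continuation, so V_dd = 3.8000 (exercise)
Node u (S = 27): continuation = 1/1.1·[0.4444·0.0000 + 0.5556·0.0000] = 0.0000; exercise value = 0.0000 ≤ continuation, so V_u = 0.0000
Node d (S = 18): continuation = 1/1.1·[0.4444·0.0000 + 0.5556·3.8000] = 1.9192; exercise value = 2.0000 > continuation, so V_d = 2.0000 (exercise)
Node 0 (S = 20): continuation = 1/1.1·[0.4444·0.0000 + 0.5556·2.0000] = 1.0101; exercise value = 0.0000 ≤ continuation, so V_0 = 1.0101

$1.01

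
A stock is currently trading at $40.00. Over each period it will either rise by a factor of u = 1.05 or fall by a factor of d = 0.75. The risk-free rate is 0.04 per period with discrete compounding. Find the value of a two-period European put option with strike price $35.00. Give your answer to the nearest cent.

$0.22

Risk-neutral probability p = (1 + 0.04 − 0.75)/(1.05 − 0.75) = 0.2900/0.3000 = 0.9667
Terminal stock prices: S_uu = 44.1, S_ud = 31.5, S_dd = 22.5
Terminal payoffs (K − S): max(-9.1, 0) = 0, max(3.5, 0) = 3.5, max(12.5, 0) = 12.5
Node u (S = 42): V_u = 1/1.04·[0.9667·0.0000 + 0.0333·3.5000] = 0.1122
Node d (S = 30): V_d = 1/1.04·[0.9667·3.5000 + 0.0333·12.5000] = 3.6538
Node 0 (S = 40): V_0 = 1/1.04·[0.9667·0.1122 + 0.0333·3.6538] = 0.2214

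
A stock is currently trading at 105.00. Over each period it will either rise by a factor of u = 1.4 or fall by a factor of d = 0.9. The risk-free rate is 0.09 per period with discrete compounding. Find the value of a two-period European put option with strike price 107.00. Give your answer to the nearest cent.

7.10

Risk-neutral probability p = (1 + 0.09 − 0.9)/(1.4 − 0.9) = 0.1900/0.5000 = 0.3800
Terminal stock prices: S_uu = 205.8, S_ud = 132.3, S_dd = 85.05
Terminal payoffs (K − S): max(-98.8, 0) = 0, max(-25.3, 0) = 0, max(21.95, 0) = 21.95
Node u (S = 147): V_u = 1/1.09·[0.3800·0.0000 + 0.6200·0.0000] = 0.0000
Node d (S = 94.5): V_d = 1/1.09·[0.3800·0.0000 + 0.6200·21.9500] = 12.4853
Node 0 (S = 105): V_0 = 1/1.09·[0.3800·0.0000 + 0.6200·12.4853] = 7.1017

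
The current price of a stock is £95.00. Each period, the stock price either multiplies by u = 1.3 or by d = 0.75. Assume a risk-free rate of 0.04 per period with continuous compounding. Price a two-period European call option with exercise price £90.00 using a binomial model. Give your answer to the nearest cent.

Risk-neutral probability p = (e^0.04 − 0.75)/(1.3 − 0.75) = 0.2908/0.5500 = 0.5287
Terminal stock prices: S_uu = 160.6, S_ud = 92.62, S_dd = 53.44
Terminal payoffs (S − K): max(70.55, 0) = 70.55, max(2.625, 0) = 2.625, max(-36.56, 0) = 0
Node u (S = 123.5): V_u = e^(−0.04)·[0.5287·70.5500 + 0.4713·2.6250] = 37.0290
Node d (S = 71.25): V_d = e^(−0.04)·[0.5287·2.6250 + 0.4713·0.0000] = 1.3335
Node 0 (S = 95): V_0 = e^(−0.04)·[0.5287·37.0290 + 0.4713·1.3335] = 19.4150

£19.42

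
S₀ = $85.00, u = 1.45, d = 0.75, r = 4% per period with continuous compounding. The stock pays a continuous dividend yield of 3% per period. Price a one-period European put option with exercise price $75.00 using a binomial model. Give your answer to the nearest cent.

$6.79

Per-period risk-free factor R = e^0.04 = 1.0408; dividend-adjusted growth = e^(0.04−0.03) = 1.0101.
Risk-neutral probability p = (1.0101 − 0.75)/(1.45 − 0.75) = 0.2601/0.7000 = 0.3715
Terminal stock prices: S_u = 123.2, S_d = 63.75
Terminal payoffs (K − S): max(-48.25, 0) = 0, max(11.25, 0) = 11.25
Node 0 (S = 85): V_0 = e^(−0.04)·[0.3715·0.0000 + 0.6285·11.2500] = 6.7934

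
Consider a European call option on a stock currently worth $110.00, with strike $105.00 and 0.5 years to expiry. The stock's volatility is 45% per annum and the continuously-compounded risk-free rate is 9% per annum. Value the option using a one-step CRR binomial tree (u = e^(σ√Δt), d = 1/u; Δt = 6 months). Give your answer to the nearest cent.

$21.75

CRR parameters: u = e^(σ√Δt) = e^(0.45·√0.5) = 1.3746, d = 1/u = 0.7275
Per-period rate: rΔt = 0.09·0.5 = 0.045, so R = e^0.045 = 1.0460
Risk-neutral probability p = (e^0.045 − 0.7275)/(1.3746 − 0.7275) = 0.3186/0.6472 = 0.4922
Terminal stock prices: S_u = 151.2, S_d = 80.02
Terminal payoffs (S − K): max(46.21, 0) = 46.21, max(-24.98, 0) = 0
Node 0 (S = 110): V_0 = e^(−0.045)·[0.4922·46.2113 + 0.5078·0.0000] = 21.7459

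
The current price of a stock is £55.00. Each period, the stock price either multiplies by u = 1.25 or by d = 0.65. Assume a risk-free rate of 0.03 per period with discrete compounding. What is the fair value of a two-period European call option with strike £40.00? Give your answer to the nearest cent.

£19.42

Risk-neutral probability p = (1 + 0.03 − 0.65)/(1.25 − 0.65) = 0.3800/0.6000 = 0.6333
Terminal stock prices: S_uu = 85.94, S_ud = 44.69, S_dd = 23.24
Terminal payoffs (S − K): max(45.94, 0) = 45.94, max(4.688, 0) = 4.688, max(-16.76, 0) = 0
Node u (S = 68.75): V_u = 1/1.03·[0.6333·45.9375 + 0.3667·4.6875] = 29.9150
Node d (S = 35.75): V_d = 1/1.03·[0.6333·4.6875 + 0.3667·0.0000] = 2.8823
Node 0 (S = 55): V_0 = 1/1.03·[0.6333·29.9150 + 0.3667·2.8823] = 19.4204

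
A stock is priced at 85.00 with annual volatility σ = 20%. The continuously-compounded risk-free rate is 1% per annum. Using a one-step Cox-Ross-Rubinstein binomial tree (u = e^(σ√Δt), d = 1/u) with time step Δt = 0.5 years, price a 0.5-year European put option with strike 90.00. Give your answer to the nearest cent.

CRR parameters: u = e^(σ√Δt) = e^(0.2·√0.5) = 1.1519, d = 1/u = 0.8681
Per-period rate: rΔt = 0.01·0.5 = 0.005, so R = e^0.005 = 1.0050
Risk-neutral probability p = (e^0.005 − 0.8681)/(1.1519 − 0.8681) = 0.1369/0.2838 = 0.4824
Terminal stock prices: S_u = 97.91, S_d = 73.79
Terminal payoffs (K − S): max(-7.912, 0) = 0, max(16.21, 0) = 16.21
Node 0 (S = 85): V_0 = e^(−0.005)·[0.4824·0.0000 + 0.5176·16.2095] = 8.3487

8.35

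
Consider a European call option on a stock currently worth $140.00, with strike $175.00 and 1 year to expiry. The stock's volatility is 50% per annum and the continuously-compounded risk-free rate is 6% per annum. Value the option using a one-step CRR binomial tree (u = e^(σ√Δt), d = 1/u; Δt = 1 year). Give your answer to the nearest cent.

$22.97

CRR parameters: u = e^(σ√Δt) = e^(0.5·√1) = 1.6487, d = 1/u = 0.6065
Per-period rate: rΔt = 0.06·1 = 0.06, so R = e^0.06 = 1.0618
Risk-neutral probability p = (e^0.06 − 0.6065)/(1.6487 − 0.6065) = 0.4553/1.0422 = 0.4369
Terminal stock prices: S_u = 230.8, S_d = 84.91
Terminal payoffs (S − K): max(55.82, 0) = 55.82, max(-90.09, 0) = 0
Node 0 (S = 140): V_0 = e^(−0.06)·[0.4369·55.8210 + 0.5631·0.0000] = 22.9666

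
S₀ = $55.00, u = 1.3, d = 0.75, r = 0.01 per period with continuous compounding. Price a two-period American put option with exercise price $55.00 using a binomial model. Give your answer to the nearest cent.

Risk-neutral probability p = (e^0.01 − 0.75)/(1.3 − 0.75) = 0.2601/0.5500 = 0.4728
Terminal stock prices: S_uu = 92.95, S_ud = 53.62, S_dd = 30.94
Terminal payoffs (K − S): max(-37.95, 0) = 0, max(1.375, 0) = 1.375, max(24.06, 0) = 24.06
Node u (S = 71.5): continuation = e^(−0.01)·[0.4728·0.0000 + 0.5272·1.3750] = 0.7177; exercise value = 0.0000 ≤ continuation, so V_u = 0.7177
Node d (S = 41.25): continuation = e^(−0.01)·[0.4728·1.3750 + 0.5272·24.0625] = 13.2027; exercise value = 13.7500 > continuation, so V_d = 13.7500 (exercise)
Node 0 (S = 55): continuation = e^(−0.01)·[0.4728·0.7177 + 0.5272·13.7500] = 7.5126; exercise value = 0.0000 ≤ continuation, so V_0 = 7.5126

$7.51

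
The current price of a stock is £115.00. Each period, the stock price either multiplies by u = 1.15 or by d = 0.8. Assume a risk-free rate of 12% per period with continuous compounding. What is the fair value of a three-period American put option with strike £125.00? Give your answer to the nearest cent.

Risk-neutral probability p = (e^0.12 − 0.8)/(1.15 − 0.8) = 0.3275/0.3500 = 0.9357
Terminal stock prices: S_uuu = 174.9, S_uud = 121.7, S_udd = 84.64, S_ddd = 58.88
Terminal payoffs (K − S): max(-49.9, 0) = 0, max(3.33, 0) = 3.33, max(40.36, 0) = 40.36, max(66.12, 0) = 66.12
Node uu (S = 152.1): continuation = e^(−0.12)·[0.9357·0.0000 + 0.0643·3.3300] = 0.1899; exercise value = 0.0000 ≤ continuation, so V_uu = 0.1899
Node ud (S = 105.8): continuation = e^(−0.12)·[0.9357·3.3300 + 0.0643·40.3600] = 5.0651; exercise value = 19.2000 > continuation, so V_ud = 19.2000 (exercise)
Node dd (S = 73.6): continuation = e^(−0.12)·[0.9357·40.3600 + 0.0643·66.1200] = 37.2651; exercise value = 51.4000 > continuation, so V_dd = 51.4000 (exercise)
Node u (S = 132.2): continuation = e^(−0.12)·[0.9357·0.1899 + 0.0643·19.2000] = 1.2525; exercise value = 0.0000 ≤ continuation, so V_u = 1.2525
Node d (S = 92): continuation = e^(−0.12)·[0.9357·19.2000 + 0.0643·51.4000] = 18.8651; exercise value = 33.0000 > continuation, so V_d = 33.0000 (exercise)
Node 0 (S = 115): continuation = e^(−0.12)·[0.9357·1.2525 + 0.0643·33.0000] = 2.9212; exercise value = 10.0000 > continuation, so V_0 = 10.0000 (exercise)

£10.00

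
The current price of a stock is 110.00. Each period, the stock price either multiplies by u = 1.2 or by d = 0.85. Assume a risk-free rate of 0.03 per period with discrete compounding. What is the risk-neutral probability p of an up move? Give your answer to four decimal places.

p = 0.5143

Risk-neutral probability p = (1 + 0.03 − 0.85)/(1.2 − 0.85) = 0.1800/0.3500 = 0.5143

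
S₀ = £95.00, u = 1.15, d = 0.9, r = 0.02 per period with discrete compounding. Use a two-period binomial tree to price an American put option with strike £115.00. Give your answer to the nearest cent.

£20.00

Risk-neutral probability p = (1 + 0.02 − 0.9)/(1.15 − 0.9) = 0.1200/0.2500 = 0.4800
Terminal stock prices: S_uu = 125.6, S_ud = 98.32, S_dd = 76.95
Terminal payoffs (K − S): max(-10.64, 0) = 0, max(16.68, 0) = 16.68, max(38.05, 0) = 38.05
Node u (S = 109.2): continuation = 1/1.02·[0.4800·0.0000 + 0.5200·16.6750] = 8.5010; exercise value = 5.7500 ≤ continuation, so V_u = 8.5010
Node d (S = 85.5): continuation = 1/1.02·[0.4800·16.6750 + 0.5200·38.0500] = 27.2451; exercise value = 29.5000 > continuation, so V_d = 29.5000 (exercise)
Node 0 (S = 95): continuation = 1/1.02·[0.4800·8.5010 + 0.5200·29.5000] = 19.0397; exercise value = 20.0000 > continuation, so V_0 = 20.0000 (exercise)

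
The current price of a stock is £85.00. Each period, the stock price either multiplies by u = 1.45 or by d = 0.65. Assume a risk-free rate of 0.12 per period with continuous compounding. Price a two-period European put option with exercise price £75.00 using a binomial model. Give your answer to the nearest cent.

Risk-neutral probability p = (e^0.12 − 0.65)/(1.45 − 0.65) = 0.4775/0.8000 = 0.5969
Terminal stock prices: S_uu = 178.7, S_ud = 80.11, S_dd = 35.91
Terminal payoffs (K − S): max(-103.7, 0) = 0, max(-5.112, 0) = 0, max(39.09, 0) = 39.09
Node u (S = 123.2): V_u = e^(−0.12)·[0.5969·0.0000 + 0.4031·0.0000] = 0.0000
Node d (S = 55.25): V_d = e^(−0.12)·[0.5969·0.0000 + 0.4031·39.0875] = 13.9755
Node 0 (S = 85): V_0 = e^(−0.12)·[0.5969·0.0000 + 0.4031·13.9755] = 4.9968

£5.00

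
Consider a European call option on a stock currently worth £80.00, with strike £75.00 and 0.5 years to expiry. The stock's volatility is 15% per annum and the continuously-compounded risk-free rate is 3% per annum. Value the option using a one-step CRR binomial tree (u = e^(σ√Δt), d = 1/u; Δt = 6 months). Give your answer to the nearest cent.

£7.49

CRR parameters: u = e^(σ√Δt) = e^(0.15·√0.5) = 1.1119, d = 1/u = 0.8994
Per-period rate: rΔt = 0.03·0.5 = 0.015, so R = e^0.015 = 1.0151
Risk-neutral probability p = (e^0.015 − 0.8994)/(1.1119 − 0.8994) = 0.1157/0.2125 = 0.5446
Terminal stock prices: S_u = 88.95, S_d = 71.95
Terminal payoffs (S − K): max(13.95, 0) = 13.95, max(-3.051, 0) = 0
Node 0 (S = 80): V_0 = e^(−0.015)·[0.5446·13.9516 + 0.4554·0.0000] = 7.4852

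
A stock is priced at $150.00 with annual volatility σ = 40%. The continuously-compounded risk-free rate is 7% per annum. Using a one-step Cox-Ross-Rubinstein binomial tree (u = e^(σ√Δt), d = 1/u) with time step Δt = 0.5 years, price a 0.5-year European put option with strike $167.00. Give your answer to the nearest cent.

CRR parameters: u = e^(σ√Δt) = e^(0.4·√0.5) = 1.3269, d = 1/u = 0.7536
Per-period rate: rΔt = 0.07·0.5 = 0.035, so R = e^0.035 = 1.0356
Risk-neutral probability p = (e^0.035 − 0.7536)/(1.3269 − 0.7536) = 0.2820/0.5733 = 0.4919
Terminal stock prices: S_u = 199, S_d = 113
Terminal payoffs (K − S): max(-32.03, 0) = 0, max(53.95, 0) = 53.95
Node 0 (S = 150): V_0 = e^(−0.035)·[0.4919·0.0000 + 0.5081·53.9543] = 26.4716

$26.47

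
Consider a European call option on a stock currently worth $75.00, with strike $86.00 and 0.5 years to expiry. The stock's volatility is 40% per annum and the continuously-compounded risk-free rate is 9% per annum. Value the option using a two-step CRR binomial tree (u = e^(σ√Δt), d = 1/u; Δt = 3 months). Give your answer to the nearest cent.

CRR parameters: u = e^(σ√Δt) = e^(0.4·√0.25) = 1.2214, d = 1/u = 0.8187
Per-period rate: rΔt = 0.09·0.25 = 0.0225, so R = e^0.0225 = 1.0228
Risk-neutral probability p = (e^0.0225 − 0.8187)/(1.2214 − 0.8187) = 0.2040/0.4027 = 0.5067
Terminal stock prices: S_uu = 111.9, S_ud = 75, S_dd = 50.27
Terminal payoffs (S − K): max(25.89, 0) = 25.89, max(-11, 0) = 0, max(-35.73, 0) = 0
Node u (S = 91.61): V_u = e^(−0.0225)·[0.5067·25.8869 + 0.4933·0.0000] = 12.8244
Node d (S = 61.4): V_d = e^(−0.0225)·[0.5067·0.0000 + 0.4933·0.0000] = 0.0000
Node 0 (S = 75): V_0 = e^(−0.0225)·[0.5067·12.8244 + 0.4933·0.0000] = 6.3533

$6.35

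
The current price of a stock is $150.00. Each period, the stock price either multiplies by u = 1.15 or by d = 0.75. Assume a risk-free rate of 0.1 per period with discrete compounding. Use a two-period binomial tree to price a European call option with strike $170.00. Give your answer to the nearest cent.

$17.95

Risk-neutral probability p = (1 + 0.1 − 0.75)/(1.15 − 0.75) = 0.3500/0.4000 = 0.8750
Terminal stock prices: S_uu = 198.4, S_ud = 129.4, S_dd = 84.38
Terminal payoffs (S − K): max(28.37, 0) = 28.37, max(-40.62, 0) = 0, max(-85.62, 0) = 0
Node u (S = 172.5): V_u = 1/1.1·[0.8750·28.3750 + 0.1250·0.0000] = 22.5710
Node d (S = 112.5): V_d = 1/1.1·[0.8750·0.0000 + 0.1250·0.0000] = 0.0000
Node 0 (S = 150): V_0 = 1/1.1·[0.8750·22.5710 + 0.1250·0.0000] = 17.9542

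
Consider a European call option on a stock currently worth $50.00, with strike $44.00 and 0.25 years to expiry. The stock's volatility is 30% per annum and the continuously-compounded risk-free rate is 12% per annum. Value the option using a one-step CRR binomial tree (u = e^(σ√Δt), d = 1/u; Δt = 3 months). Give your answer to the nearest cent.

CRR parameters: u = e^(σ√Δt) = e^(0.3·√0.25) = 1.1618, d = 1/u = 0.8607
Per-period rate: rΔt = 0.12·0.25 = 0.03, so R = e^0.03 = 1.0305
Risk-neutral probability p = (e^0.03 − 0.8607)/(1.1618 − 0.8607) = 0.1697/0.3011 = 0.5637
Terminal stock prices: S_u = 58.09, S_d = 43.04
Terminal payoffs (S − K): max(14.09, 0) = 14.09, max(-0.9646, 0) = 0
Node 0 (S = 50): V_0 = e^(−0.03)·[0.5637·14.0917 + 0.4363·0.0000] = 7.7088

$7.71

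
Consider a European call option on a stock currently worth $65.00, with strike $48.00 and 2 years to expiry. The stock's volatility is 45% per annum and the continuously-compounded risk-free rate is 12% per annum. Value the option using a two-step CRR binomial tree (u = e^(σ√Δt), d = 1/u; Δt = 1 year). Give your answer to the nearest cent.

CRR parameters: u = e^(σ√Δt) = e^(0.45·√1) = 1.5683, d = 1/u = 0.6376
Per-period rate: rΔt = 0.12·1 = 0.12, so R = e^0.12 = 1.1275
Risk-neutral probability p = (e^0.12 − 0.6376)/(1.5683 − 0.6376) = 0.4899/0.9307 = 0.5264
Terminal stock prices: S_uu = 159.9, S_ud = 65, S_dd = 26.43
Terminal payoffs (S − K): max(111.9, 0) = 111.9, max(17, 0) = 17, max(-21.57, 0) = 0
Node u (S = 101.9): V_u = e^(−0.12)·[0.5264·111.8742 + 0.4736·17.0000] = 59.3681
Node d (S = 41.45): V_d = e^(−0.12)·[0.5264·17.0000 + 0.4736·0.0000] = 7.9362
Node 0 (S = 65): V_0 = e^(−0.12)·[0.5264·59.3681 + 0.4736·7.9362] = 31.0489

$31.05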